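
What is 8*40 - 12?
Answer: 308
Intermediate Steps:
8*40 - 12 = 320 - 12 = 308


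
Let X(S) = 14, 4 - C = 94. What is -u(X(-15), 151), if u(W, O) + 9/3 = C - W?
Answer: 107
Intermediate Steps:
C = -90 (C = 4 - 1*94 = 4 - 94 = -90)
u(W, O) = -93 - W (u(W, O) = -3 + (-90 - W) = -93 - W)
-u(X(-15), 151) = -(-93 - 1*14) = -(-93 - 14) = -1*(-107) = 107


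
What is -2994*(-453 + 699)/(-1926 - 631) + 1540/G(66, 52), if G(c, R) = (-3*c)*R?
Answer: 172257121/598338 ≈ 287.89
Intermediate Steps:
G(c, R) = -3*R*c
-2994*(-453 + 699)/(-1926 - 631) + 1540/G(66, 52) = -2994*(-453 + 699)/(-1926 - 631) + 1540/((-3*52*66)) = -2994/((-2557/246)) + 1540/(-10296) = -2994/((-2557*1/246)) + 1540*(-1/10296) = -2994/(-2557/246) - 35/234 = -2994*(-246/2557) - 35/234 = 736524/2557 - 35/234 = 172257121/598338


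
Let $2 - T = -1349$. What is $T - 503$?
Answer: $848$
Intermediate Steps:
$T = 1351$ ($T = 2 - -1349 = 2 + 1349 = 1351$)
$T - 503 = 1351 - 503 = 848$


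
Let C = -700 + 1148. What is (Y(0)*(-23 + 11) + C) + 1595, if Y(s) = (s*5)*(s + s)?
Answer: 2043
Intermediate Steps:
Y(s) = 10*s² (Y(s) = (5*s)*(2*s) = 10*s²)
C = 448
(Y(0)*(-23 + 11) + C) + 1595 = ((10*0²)*(-23 + 11) + 448) + 1595 = ((10*0)*(-12) + 448) + 1595 = (0*(-12) + 448) + 1595 = (0 + 448) + 1595 = 448 + 1595 = 2043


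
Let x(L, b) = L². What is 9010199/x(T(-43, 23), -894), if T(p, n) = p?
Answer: 9010199/1849 ≈ 4873.0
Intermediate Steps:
9010199/x(T(-43, 23), -894) = 9010199/((-43)²) = 9010199/1849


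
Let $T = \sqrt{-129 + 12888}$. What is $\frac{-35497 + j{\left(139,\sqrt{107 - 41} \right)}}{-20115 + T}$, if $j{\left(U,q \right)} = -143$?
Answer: $\frac{119483100}{67433411} + \frac{5940 \sqrt{12759}}{67433411} \approx 1.7818$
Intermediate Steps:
$T = \sqrt{12759} \approx 112.96$
$\frac{-35497 + j{\left(139,\sqrt{107 - 41} \right)}}{-20115 + T} = \frac{-35497 - 143}{-20115 + \sqrt{12759}} = - \frac{35640}{-20115 + \sqrt{12759}}$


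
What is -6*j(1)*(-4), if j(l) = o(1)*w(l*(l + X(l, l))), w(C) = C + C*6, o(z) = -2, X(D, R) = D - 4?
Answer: 672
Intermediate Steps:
X(D, R) = -4 + D
w(C) = 7*C (w(C) = C + 6*C = 7*C)
j(l) = -14*l*(-4 + 2*l) (j(l) = -14*l*(l + (-4 + l)) = -14*l*(-4 + 2*l))
-6*j(1)*(-4) = -168*(2 - 1*1)*(-4) = -168*(2 - 1)*(-4) = -168*(-4) = 672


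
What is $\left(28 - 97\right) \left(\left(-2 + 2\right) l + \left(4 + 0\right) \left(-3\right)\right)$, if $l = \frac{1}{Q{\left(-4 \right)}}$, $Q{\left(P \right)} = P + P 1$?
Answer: $828$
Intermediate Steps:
$Q{\left(P \right)} = 2 P$ ($Q{\left(P \right)} = P + P = 2 P$)
$l = - \frac{1}{8}$ ($l = \frac{1}{2 \left(-4\right)} = \frac{1}{-8} = - \frac{1}{8} \approx -0.125$)
$\left(28 - 97\right) \left(\left(-2 + 2\right) l + \left(4 + 0\right) \left(-3\right)\right) = \left(28 - 97\right) \left(\left(-2 + 2\right) \left(- \frac{1}{8}\right) + \left(4 + 0\right) \left(-3\right)\right) = - 69 \left(0 \left(- \frac{1}{8}\right) + 4 \left(-3\right)\right) = - 69 \left(0 - 12\right) = \left(-69\right) \left(-12\right) = 828$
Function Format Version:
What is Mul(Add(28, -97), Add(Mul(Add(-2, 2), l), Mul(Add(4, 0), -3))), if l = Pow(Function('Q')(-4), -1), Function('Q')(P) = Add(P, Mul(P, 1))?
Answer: 828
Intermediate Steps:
Function('Q')(P) = Mul(2, P) (Function('Q')(P) = Add(P, P) = Mul(2, P))
l = Rational(-1, 8) (l = Pow(Mul(2, -4), -1) = Pow(-8, -1) = Rational(-1, 8) ≈ -0.12500)
Mul(Add(28, -97), Add(Mul(Add(-2, 2), l), Mul(Add(4, 0), -3))) = Mul(Add(28, -97), Add(Mul(Add(-2, 2), Rational(-1, 8)), Mul(Add(4, 0), -3))) = Mul(-69, Add(Mul(0, Rational(-1, 8)), Mul(4, -3))) = Mul(-69, Add(0, -12)) = Mul(-69, -12) = 828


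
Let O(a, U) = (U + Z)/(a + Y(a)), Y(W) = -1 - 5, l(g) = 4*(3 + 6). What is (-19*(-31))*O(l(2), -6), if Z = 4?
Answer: -589/15 ≈ -39.267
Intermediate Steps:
l(g) = 36 (l(g) = 4*9 = 36)
Y(W) = -6
O(a, U) = (4 + U)/(-6 + a) (O(a, U) = (U + 4)/(a - 6) = (4 + U)/(-6 + a))
(-19*(-31))*O(l(2), -6) = (-19*(-31))*((4 - 6)/(-6 + 36)) = 589*(-2/30) = 589*((1/30)*(-2)) = 589*(-1/15) = -589/15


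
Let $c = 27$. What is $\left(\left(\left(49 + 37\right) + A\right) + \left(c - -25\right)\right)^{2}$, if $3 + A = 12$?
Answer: $21609$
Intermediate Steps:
$A = 9$ ($A = -3 + 12 = 9$)
$\left(\left(\left(49 + 37\right) + A\right) + \left(c - -25\right)\right)^{2} = \left(\left(\left(49 + 37\right) + 9\right) + \left(27 - -25\right)\right)^{2} = \left(\left(86 + 9\right) + \left(27 + 25\right)\right)^{2} = \left(95 + 52\right)^{2} = 147^{2} = 21609$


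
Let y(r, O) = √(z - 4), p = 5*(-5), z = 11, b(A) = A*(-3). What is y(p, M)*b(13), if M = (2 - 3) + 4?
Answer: -39*√7 ≈ -103.18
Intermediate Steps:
b(A) = -3*A
M = 3 (M = -1 + 4 = 3)
p = -25
y(r, O) = √7 (y(r, O) = √(11 - 4) = √7)
y(p, M)*b(13) = √7*(-3*13) = √7*(-39) = -39*√7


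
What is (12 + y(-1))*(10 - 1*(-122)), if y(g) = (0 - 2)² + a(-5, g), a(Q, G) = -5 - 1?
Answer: 1320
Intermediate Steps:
a(Q, G) = -6
y(g) = -2 (y(g) = (0 - 2)² - 6 = (-2)² - 6 = 4 - 6 = -2)
(12 + y(-1))*(10 - 1*(-122)) = (12 - 2)*(10 - 1*(-122)) = 10*(10 + 122) = 10*132 = 1320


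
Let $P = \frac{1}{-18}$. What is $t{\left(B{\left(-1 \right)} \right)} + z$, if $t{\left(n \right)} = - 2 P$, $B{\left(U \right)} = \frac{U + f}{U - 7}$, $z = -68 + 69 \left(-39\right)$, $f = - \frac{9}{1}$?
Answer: $- \frac{24830}{9} \approx -2758.9$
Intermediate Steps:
$f = -9$ ($f = \left(-9\right) 1 = -9$)
$z = -2759$ ($z = -68 - 2691 = -2759$)
$P = - \frac{1}{18} \approx -0.055556$
$B{\left(U \right)} = \frac{-9 + U}{-7 + U}$ ($B{\left(U \right)} = \frac{U - 9}{U - 7} = \frac{-9 + U}{-7 + U}$)
$t{\left(n \right)} = \frac{1}{9}$ ($t{\left(n \right)} = \left(-2\right) \left(- \frac{1}{18}\right) = \frac{1}{9}$)
$t{\left(B{\left(-1 \right)} \right)} + z = \frac{1}{9} - 2759 = - \frac{24830}{9}$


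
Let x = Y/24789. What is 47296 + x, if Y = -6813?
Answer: 390804577/8263 ≈ 47296.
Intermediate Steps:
x = -2271/8263 (x = -6813/24789 = -6813*1/24789 = -2271/8263 ≈ -0.27484)
47296 + x = 47296 - 2271/8263 = 390804577/8263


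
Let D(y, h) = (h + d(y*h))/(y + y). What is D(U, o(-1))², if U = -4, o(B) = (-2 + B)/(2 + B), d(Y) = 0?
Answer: 9/64 ≈ 0.14063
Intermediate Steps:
o(B) = (-2 + B)/(2 + B)
D(y, h) = h/(2*y) (D(y, h) = (h + 0)/(y + y) = h/((2*y)) = h*(1/(2*y)) = h/(2*y))
D(U, o(-1))² = ((½)*((-2 - 1)/(2 - 1))/(-4))² = ((½)*(-3/1)*(-¼))² = ((½)*(1*(-3))*(-¼))² = ((½)*(-3)*(-¼))² = (3/8)² = 9/64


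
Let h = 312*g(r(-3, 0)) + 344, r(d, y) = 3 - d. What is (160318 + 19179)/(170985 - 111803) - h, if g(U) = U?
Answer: -130967815/59182 ≈ -2213.0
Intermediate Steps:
h = 2216 (h = 312*(3 - 1*(-3)) + 344 = 312*(3 + 3) + 344 = 312*6 + 344 = 1872 + 344 = 2216)
(160318 + 19179)/(170985 - 111803) - h = (160318 + 19179)/(170985 - 111803) - 1*2216 = 179497/59182 - 2216 = -130967815/59182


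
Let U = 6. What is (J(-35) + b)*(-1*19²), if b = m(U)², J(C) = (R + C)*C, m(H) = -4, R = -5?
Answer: -511176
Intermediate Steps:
J(C) = C*(-5 + C) (J(C) = (-5 + C)*C = C*(-5 + C))
b = 16 (b = (-4)² = 16)
(J(-35) + b)*(-1*19²) = (-35*(-5 - 35) + 16)*(-1*19²) = (-35*(-40) + 16)*(-1*361) = (1400 + 16)*(-361) = 1416*(-361) = -511176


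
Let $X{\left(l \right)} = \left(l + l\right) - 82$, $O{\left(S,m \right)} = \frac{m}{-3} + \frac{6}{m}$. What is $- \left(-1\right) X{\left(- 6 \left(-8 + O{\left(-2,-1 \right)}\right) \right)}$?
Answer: $82$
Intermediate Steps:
$O{\left(S,m \right)} = \frac{6}{m} - \frac{m}{3}$ ($O{\left(S,m \right)} = m \left(- \frac{1}{3}\right) + \frac{6}{m} = - \frac{m}{3} + \frac{6}{m} = \frac{6}{m} - \frac{m}{3}$)
$X{\left(l \right)} = -82 + 2 l$ ($X{\left(l \right)} = 2 l - 82 = -82 + 2 l$)
$- \left(-1\right) X{\left(- 6 \left(-8 + O{\left(-2,-1 \right)}\right) \right)} = - \left(-1\right) \left(-82 + 2 \left(- 6 \left(-8 + \left(\frac{6}{-1} - - \frac{1}{3}\right)\right)\right)\right) = - \left(-1\right) \left(-82 + 2 \left(- 6 \left(-8 + \left(6 \left(-1\right) + \frac{1}{3}\right)\right)\right)\right) = - \left(-1\right) \left(-82 + 2 \left(- 6 \left(-8 + \left(-6 + \frac{1}{3}\right)\right)\right)\right) = - \left(-1\right) \left(-82 + 2 \left(- 6 \left(-8 - \frac{17}{3}\right)\right)\right) = - \left(-1\right) \left(-82 + 2 \left(\left(-6\right) \left(- \frac{41}{3}\right)\right)\right) = - \left(-1\right) \left(-82 + 2 \cdot 82\right) = - \left(-1\right) \left(-82 + 164\right) = - \left(-1\right) 82 = \left(-1\right) \left(-82\right) = 82$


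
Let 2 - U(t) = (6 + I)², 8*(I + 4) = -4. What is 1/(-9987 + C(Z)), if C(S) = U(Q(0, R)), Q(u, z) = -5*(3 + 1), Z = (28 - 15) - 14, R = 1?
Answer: -4/39949 ≈ -0.00010013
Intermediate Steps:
Z = -1 (Z = 13 - 14 = -1)
Q(u, z) = -20 (Q(u, z) = -5*4 = -20)
I = -9/2 (I = -4 + (⅛)*(-4) = -4 - ½ = -9/2 ≈ -4.5000)
U(t) = -¼ (U(t) = 2 - (6 - 9/2)² = 2 - (3/2)² = 2 - 1*9/4 = 2 - 9/4 = -¼)
C(S) = -¼
1/(-9987 + C(Z)) = 1/(-9987 - ¼) = 1/(-39949/4) = -4/39949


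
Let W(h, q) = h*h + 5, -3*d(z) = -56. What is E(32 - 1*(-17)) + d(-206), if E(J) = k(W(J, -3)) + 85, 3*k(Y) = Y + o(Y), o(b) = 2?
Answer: 2719/3 ≈ 906.33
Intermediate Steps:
d(z) = 56/3 (d(z) = -⅓*(-56) = 56/3)
W(h, q) = 5 + h² (W(h, q) = h² + 5 = 5 + h²)
k(Y) = ⅔ + Y/3 (k(Y) = (Y + 2)/3 = (2 + Y)/3 = ⅔ + Y/3)
E(J) = 262/3 + J²/3 (E(J) = (⅔ + (5 + J²)/3) + 85 = (⅔ + (5/3 + J²/3)) + 85 = (7/3 + J²/3) + 85 = 262/3 + J²/3)
E(32 - 1*(-17)) + d(-206) = (262/3 + (32 - 1*(-17))²/3) + 56/3 = (262/3 + (32 + 17)²/3) + 56/3 = (262/3 + (⅓)*49²) + 56/3 = (262/3 + (⅓)*2401) + 56/3 = (262/3 + 2401/3) + 56/3 = 2663/3 + 56/3 = 2719/3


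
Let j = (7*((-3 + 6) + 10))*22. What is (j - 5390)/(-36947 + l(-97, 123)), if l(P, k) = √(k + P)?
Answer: 11379676/124098253 + 308*√26/124098253 ≈ 0.091712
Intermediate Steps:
l(P, k) = √(P + k)
j = 2002 (j = (7*(3 + 10))*22 = (7*13)*22 = 91*22 = 2002)
(j - 5390)/(-36947 + l(-97, 123)) = (2002 - 5390)/(-36947 + √(-97 + 123)) = -3388/(-36947 + √26)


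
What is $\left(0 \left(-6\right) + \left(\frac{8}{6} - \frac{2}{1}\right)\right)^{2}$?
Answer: $\frac{4}{9} \approx 0.44444$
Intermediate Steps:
$\left(0 \left(-6\right) + \left(\frac{8}{6} - \frac{2}{1}\right)\right)^{2} = \left(0 + \left(8 \cdot \frac{1}{6} - 2\right)\right)^{2} = \left(0 + \left(\frac{4}{3} - 2\right)\right)^{2} = \left(0 - \frac{2}{3}\right)^{2} = \left(- \frac{2}{3}\right)^{2} = \frac{4}{9}$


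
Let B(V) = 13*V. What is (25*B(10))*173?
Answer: 562250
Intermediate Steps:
(25*B(10))*173 = (25*(13*10))*173 = (25*130)*173 = 3250*173 = 562250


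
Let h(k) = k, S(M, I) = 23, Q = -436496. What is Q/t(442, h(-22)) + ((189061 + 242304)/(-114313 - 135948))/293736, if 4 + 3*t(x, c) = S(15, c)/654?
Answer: 5723173846731131377/17328468599448 ≈ 3.3028e+5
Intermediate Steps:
t(x, c) = -2593/1962 (t(x, c) = -4/3 + (23/654)/3 = -4/3 + (23*(1/654))/3 = -4/3 + (1/3)*(23/654) = -4/3 + 23/1962 = -2593/1962)
Q/t(442, h(-22)) + ((189061 + 242304)/(-114313 - 135948))/293736 = -436496/(-2593/1962) + ((189061 + 242304)/(-114313 - 135948))/293736 = -436496*(-1962/2593) + (431365/(-250261))*(1/293736) = 856405152/2593 + (431365*(-1/250261))*(1/293736) = 856405152/2593 - 39215/22751*1/293736 = 856405152/2593 - 39215/6682787736 = 5723173846731131377/17328468599448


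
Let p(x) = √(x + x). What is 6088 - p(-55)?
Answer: 6088 - I*√110 ≈ 6088.0 - 10.488*I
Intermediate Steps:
p(x) = √2*√x (p(x) = √(2*x) = √2*√x)
6088 - p(-55) = 6088 - √2*√(-55) = 6088 - √2*I*√55 = 6088 - I*√110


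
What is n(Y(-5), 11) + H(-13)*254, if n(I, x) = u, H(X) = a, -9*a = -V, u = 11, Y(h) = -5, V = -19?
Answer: -4727/9 ≈ -525.22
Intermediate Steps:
a = -19/9 (a = -(-1)*(-19)/9 = -⅑*19 = -19/9 ≈ -2.1111)
H(X) = -19/9
n(I, x) = 11
n(Y(-5), 11) + H(-13)*254 = 11 - 19/9*254 = 11 - 4826/9 = -4727/9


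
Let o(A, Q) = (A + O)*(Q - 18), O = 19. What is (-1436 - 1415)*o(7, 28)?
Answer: -741260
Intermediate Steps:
o(A, Q) = (-18 + Q)*(19 + A) (o(A, Q) = (A + 19)*(Q - 18) = (19 + A)*(-18 + Q) = (-18 + Q)*(19 + A))
(-1436 - 1415)*o(7, 28) = (-1436 - 1415)*(-342 - 18*7 + 19*28 + 7*28) = -2851*(-342 - 126 + 532 + 196) = -2851*260 = -741260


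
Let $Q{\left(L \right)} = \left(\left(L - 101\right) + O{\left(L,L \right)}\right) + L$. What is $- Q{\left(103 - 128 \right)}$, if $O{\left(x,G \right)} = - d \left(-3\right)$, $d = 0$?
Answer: $151$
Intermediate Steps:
$O{\left(x,G \right)} = 0$ ($O{\left(x,G \right)} = \left(-1\right) 0 \left(-3\right) = 0 \left(-3\right) = 0$)
$Q{\left(L \right)} = -101 + 2 L$ ($Q{\left(L \right)} = \left(\left(L - 101\right) + 0\right) + L = \left(\left(-101 + L\right) + 0\right) + L = \left(-101 + L\right) + L = -101 + 2 L$)
$- Q{\left(103 - 128 \right)} = - (-101 + 2 \left(103 - 128\right)) = - (-101 + 2 \left(-25\right)) = - (-101 - 50) = \left(-1\right) \left(-151\right) = 151$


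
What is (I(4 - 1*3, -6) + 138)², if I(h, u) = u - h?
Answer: 17161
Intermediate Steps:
(I(4 - 1*3, -6) + 138)² = ((-6 - (4 - 1*3)) + 138)² = ((-6 - (4 - 3)) + 138)² = ((-6 - 1*1) + 138)² = ((-6 - 1) + 138)² = (-7 + 138)² = 131² = 17161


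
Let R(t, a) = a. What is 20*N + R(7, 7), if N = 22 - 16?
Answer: 127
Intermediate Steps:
N = 6
20*N + R(7, 7) = 20*6 + 7 = 120 + 7 = 127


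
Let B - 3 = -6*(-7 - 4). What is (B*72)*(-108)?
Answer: -536544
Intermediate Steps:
B = 69 (B = 3 - 6*(-7 - 4) = 3 - 6*(-11) = 3 + 66 = 69)
(B*72)*(-108) = (69*72)*(-108) = 4968*(-108) = -536544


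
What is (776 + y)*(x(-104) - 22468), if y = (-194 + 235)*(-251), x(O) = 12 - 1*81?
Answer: 214439555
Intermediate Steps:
x(O) = -69 (x(O) = 12 - 81 = -69)
y = -10291 (y = 41*(-251) = -10291)
(776 + y)*(x(-104) - 22468) = (776 - 10291)*(-69 - 22468) = -9515*(-22537) = 214439555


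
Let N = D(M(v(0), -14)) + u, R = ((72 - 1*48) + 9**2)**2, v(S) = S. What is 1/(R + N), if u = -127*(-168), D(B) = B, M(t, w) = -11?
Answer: 1/32350 ≈ 3.0912e-5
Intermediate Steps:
R = 11025 (R = ((72 - 48) + 81)**2 = (24 + 81)**2 = 105**2 = 11025)
u = 21336
N = 21325 (N = -11 + 21336 = 21325)
1/(R + N) = 1/(11025 + 21325) = 1/32350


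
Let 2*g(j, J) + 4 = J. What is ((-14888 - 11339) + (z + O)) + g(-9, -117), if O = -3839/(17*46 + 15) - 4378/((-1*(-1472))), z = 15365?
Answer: -6411621257/586592 ≈ -10930.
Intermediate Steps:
g(j, J) = -2 + J/2
O = -4570137/586592 (O = -3839/(782 + 15) - 4378/1472 = -3839/797 - 4378*1/1472 = -3839*1/797 - 2189/736 = -3839/797 - 2189/736 = -4570137/586592 ≈ -7.7910)
((-14888 - 11339) + (z + O)) + g(-9, -117) = ((-14888 - 11339) + (15365 - 4570137/586592)) + (-2 + (1/2)*(-117)) = (-26227 + 9008415943/586592) + (-2 - 117/2) = -6376132441/586592 - 121/2 = -6411621257/586592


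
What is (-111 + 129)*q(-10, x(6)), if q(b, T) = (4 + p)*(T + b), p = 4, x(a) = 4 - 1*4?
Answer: -1440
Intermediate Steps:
x(a) = 0 (x(a) = 4 - 4 = 0)
q(b, T) = 8*T + 8*b (q(b, T) = (4 + 4)*(T + b) = 8*(T + b) = 8*T + 8*b)
(-111 + 129)*q(-10, x(6)) = (-111 + 129)*(8*0 + 8*(-10)) = 18*(0 - 80) = 18*(-80) = -1440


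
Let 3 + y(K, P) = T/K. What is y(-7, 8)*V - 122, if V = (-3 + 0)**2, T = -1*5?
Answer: -998/7 ≈ -142.57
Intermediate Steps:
T = -5
y(K, P) = -3 - 5/K
V = 9 (V = (-3)**2 = 9)
y(-7, 8)*V - 122 = (-3 - 5/(-7))*9 - 122 = (-3 - 5*(-1/7))*9 - 122 = (-3 + 5/7)*9 - 122 = -16/7*9 - 122 = -144/7 - 122 = -998/7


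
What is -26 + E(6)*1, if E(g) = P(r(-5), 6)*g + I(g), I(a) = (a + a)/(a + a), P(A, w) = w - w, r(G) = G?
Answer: -25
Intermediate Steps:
P(A, w) = 0
I(a) = 1 (I(a) = (2*a)/((2*a)) = (2*a)*(1/(2*a)) = 1)
E(g) = 1 (E(g) = 0*g + 1 = 0 + 1 = 1)
-26 + E(6)*1 = -26 + 1*1 = -26 + 1 = -25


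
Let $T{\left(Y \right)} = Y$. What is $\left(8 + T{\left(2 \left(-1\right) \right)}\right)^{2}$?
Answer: $36$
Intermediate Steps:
$\left(8 + T{\left(2 \left(-1\right) \right)}\right)^{2} = \left(8 + 2 \left(-1\right)\right)^{2} = \left(8 - 2\right)^{2} = 6^{2} = 36$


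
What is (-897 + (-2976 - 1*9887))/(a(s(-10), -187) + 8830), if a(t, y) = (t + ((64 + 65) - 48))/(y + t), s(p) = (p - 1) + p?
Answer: -143104/91829 ≈ -1.5584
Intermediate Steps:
s(p) = -1 + 2*p (s(p) = (-1 + p) + p = -1 + 2*p)
a(t, y) = (81 + t)/(t + y) (a(t, y) = (t + (129 - 48))/(t + y) = (t + 81)/(t + y) = (81 + t)/(t + y))
(-897 + (-2976 - 1*9887))/(a(s(-10), -187) + 8830) = (-897 + (-2976 - 1*9887))/((81 + (-1 + 2*(-10)))/((-1 + 2*(-10)) - 187) + 8830) = (-897 + (-2976 - 9887))/((81 + (-1 - 20))/((-1 - 20) - 187) + 8830) = (-897 - 12863)/((81 - 21)/(-21 - 187) + 8830) = -13760/(60/(-208) + 8830) = -13760/(-1/208*60 + 8830) = -13760/(-15/52 + 8830) = -13760/459145/52 = -13760*52/459145 = -143104/91829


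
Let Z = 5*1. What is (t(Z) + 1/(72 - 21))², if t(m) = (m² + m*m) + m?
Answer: 7873636/2601 ≈ 3027.2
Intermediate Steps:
Z = 5
t(m) = m + 2*m² (t(m) = (m² + m²) + m = 2*m² + m = m + 2*m²)
(t(Z) + 1/(72 - 21))² = (5*(1 + 2*5) + 1/(72 - 21))² = (5*(1 + 10) + 1/51)² = (5*11 + 1/51)² = (55 + 1/51)² = (2806/51)² = 7873636/2601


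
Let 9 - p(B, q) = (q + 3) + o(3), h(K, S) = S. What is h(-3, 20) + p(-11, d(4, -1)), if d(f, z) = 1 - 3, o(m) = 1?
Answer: 27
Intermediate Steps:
d(f, z) = -2
p(B, q) = 5 - q (p(B, q) = 9 - ((q + 3) + 1) = 9 - ((3 + q) + 1) = 9 - (4 + q) = 9 + (-4 - q) = 5 - q)
h(-3, 20) + p(-11, d(4, -1)) = 20 + (5 - 1*(-2)) = 20 + (5 + 2) = 20 + 7 = 27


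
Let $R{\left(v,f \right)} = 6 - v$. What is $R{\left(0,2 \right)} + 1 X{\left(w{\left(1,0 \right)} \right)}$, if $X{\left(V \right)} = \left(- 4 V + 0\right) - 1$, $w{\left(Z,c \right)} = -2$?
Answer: $13$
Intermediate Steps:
$X{\left(V \right)} = -1 - 4 V$ ($X{\left(V \right)} = - 4 V - 1 = -1 - 4 V$)
$R{\left(0,2 \right)} + 1 X{\left(w{\left(1,0 \right)} \right)} = \left(6 - 0\right) + 1 \left(-1 - -8\right) = \left(6 + 0\right) + 1 \left(-1 + 8\right) = 6 + 1 \cdot 7 = 6 + 7 = 13$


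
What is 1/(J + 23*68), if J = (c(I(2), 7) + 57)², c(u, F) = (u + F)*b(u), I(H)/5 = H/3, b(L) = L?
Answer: 81/804013 ≈ 0.00010074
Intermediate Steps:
I(H) = 5*H/3 (I(H) = 5*(H/3) = 5*H/3)
c(u, F) = u*(F + u) (c(u, F) = (u + F)*u = (F + u)*u = u*(F + u))
J = 677329/81 (J = (((5/3)*2)*(7 + (5/3)*2) + 57)² = (10*(7 + 10/3)/3 + 57)² = ((10/3)*(31/3) + 57)² = (310/9 + 57)² = (823/9)² = 677329/81 ≈ 8362.1)
1/(J + 23*68) = 1/(677329/81 + 23*68) = 1/(677329/81 + 1564) = 1/(804013/81) = 81/804013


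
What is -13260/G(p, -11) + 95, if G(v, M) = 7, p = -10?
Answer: -12595/7 ≈ -1799.3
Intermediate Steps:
-13260/G(p, -11) + 95 = -13260/7 + 95 = -12595/7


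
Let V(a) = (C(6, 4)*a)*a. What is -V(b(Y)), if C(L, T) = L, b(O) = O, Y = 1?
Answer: -6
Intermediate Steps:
V(a) = 6*a² (V(a) = (6*a)*a = 6*a²)
-V(b(Y)) = -6*1² = -6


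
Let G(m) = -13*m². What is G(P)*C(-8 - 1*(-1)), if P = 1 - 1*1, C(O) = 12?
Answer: 0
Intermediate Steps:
P = 0 (P = 1 - 1 = 0)
G(P)*C(-8 - 1*(-1)) = -13*0²*12 = -13*0*12 = 0*12 = 0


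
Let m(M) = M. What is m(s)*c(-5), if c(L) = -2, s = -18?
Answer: 36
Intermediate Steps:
m(s)*c(-5) = -18*(-2) = 36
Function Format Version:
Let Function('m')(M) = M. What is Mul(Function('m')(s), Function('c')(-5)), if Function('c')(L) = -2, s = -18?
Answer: 36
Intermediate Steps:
Mul(Function('m')(s), Function('c')(-5)) = Mul(-18, -2) = 36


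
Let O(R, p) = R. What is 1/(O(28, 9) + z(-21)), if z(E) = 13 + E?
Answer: 1/20 ≈ 0.050000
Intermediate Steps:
1/(O(28, 9) + z(-21)) = 1/(28 + (13 - 21)) = 1/(28 - 8) = 1/20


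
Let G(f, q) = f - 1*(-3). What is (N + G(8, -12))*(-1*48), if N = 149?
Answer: -7680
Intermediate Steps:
G(f, q) = 3 + f (G(f, q) = f + 3 = 3 + f)
(N + G(8, -12))*(-1*48) = (149 + (3 + 8))*(-1*48) = (149 + 11)*(-48) = 160*(-48) = -7680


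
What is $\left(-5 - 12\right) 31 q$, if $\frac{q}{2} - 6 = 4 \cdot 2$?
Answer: $-14756$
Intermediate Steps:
$q = 28$ ($q = 12 + 2 \cdot 4 \cdot 2 = 12 + 2 \cdot 8 = 12 + 16 = 28$)
$\left(-5 - 12\right) 31 q = \left(-5 - 12\right) 31 \cdot 28 = \left(-17\right) 31 \cdot 28 = \left(-527\right) 28 = -14756$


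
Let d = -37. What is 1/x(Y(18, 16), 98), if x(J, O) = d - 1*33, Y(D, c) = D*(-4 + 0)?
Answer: -1/70 ≈ -0.014286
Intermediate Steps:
Y(D, c) = -4*D (Y(D, c) = D*(-4) = -4*D)
x(J, O) = -70 (x(J, O) = -37 - 1*33 = -37 - 33 = -70)
1/x(Y(18, 16), 98) = 1/(-70) = -1/70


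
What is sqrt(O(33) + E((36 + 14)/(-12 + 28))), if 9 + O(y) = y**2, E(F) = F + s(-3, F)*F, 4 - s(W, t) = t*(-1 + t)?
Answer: sqrt(1100670)/32 ≈ 32.785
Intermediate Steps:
s(W, t) = 4 - t*(-1 + t)
E(F) = F + F*(4 + F - F**2) (E(F) = F + (4 + F - F**2)*F = F + F*(4 + F - F**2))
O(y) = -9 + y**2
sqrt(O(33) + E((36 + 14)/(-12 + 28))) = sqrt((-9 + 33**2) + ((36 + 14)/(-12 + 28))*(5 + (36 + 14)/(-12 + 28) - ((36 + 14)/(-12 + 28))**2)) = sqrt((-9 + 1089) + (50/16)*(5 + 50/16 - (50/16)**2)) = sqrt(1080 + (50*(1/16))*(5 + 50*(1/16) - (50*(1/16))**2)) = sqrt(1080 + 25*(5 + 25/8 - (25/8)**2)/8) = sqrt(1080 + 25*(5 + 25/8 - 1*625/64)/8) = sqrt(1080 + 25*(5 + 25/8 - 625/64)/8) = sqrt(1080 + (25/8)*(-105/64)) = sqrt(1080 - 2625/512) = sqrt(550335/512) = sqrt(1100670)/32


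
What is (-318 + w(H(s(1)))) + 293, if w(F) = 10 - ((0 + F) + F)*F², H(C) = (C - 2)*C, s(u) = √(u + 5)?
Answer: -1311 + 528*√6 ≈ -17.669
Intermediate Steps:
s(u) = √(5 + u)
H(C) = C*(-2 + C) (H(C) = (-2 + C)*C = C*(-2 + C))
w(F) = 10 - 2*F³ (w(F) = 10 - (F + F)*F² = 10 - 2*F*F² = 10 - 2*F³)
(-318 + w(H(s(1)))) + 293 = (-318 + (10 - 2*(-2 + √(5 + 1))³*(5 + 1)^(3/2))) + 293 = (-318 + (10 - 2*6*√6*(-2 + √6)³)) + 293 = (-318 + (10 - 12*√6*(-2 + √6)³)) + 293 = (-308 - 12*√6*(-2 + √6)³) + 293 = -15 - 12*√6*(-2 + √6)³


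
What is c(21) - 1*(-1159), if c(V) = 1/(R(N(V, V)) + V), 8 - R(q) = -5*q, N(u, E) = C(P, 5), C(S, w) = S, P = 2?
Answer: 45202/39 ≈ 1159.0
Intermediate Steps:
N(u, E) = 2
R(q) = 8 + 5*q (R(q) = 8 - (-5)*q = 8 + 5*q)
c(V) = 1/(18 + V) (c(V) = 1/((8 + 5*2) + V) = 1/((8 + 10) + V) = 1/(18 + V))
c(21) - 1*(-1159) = 1/(18 + 21) - 1*(-1159) = 1/39 + 1159 = 45202/39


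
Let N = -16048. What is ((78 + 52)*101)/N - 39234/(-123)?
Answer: 104668707/328984 ≈ 318.16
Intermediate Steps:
((78 + 52)*101)/N - 39234/(-123) = ((78 + 52)*101)/(-16048) - 39234/(-123) = (130*101)*(-1/16048) - 39234*(-1/123) = 13130*(-1/16048) + 13078/41 = -6565/8024 + 13078/41 = 104668707/328984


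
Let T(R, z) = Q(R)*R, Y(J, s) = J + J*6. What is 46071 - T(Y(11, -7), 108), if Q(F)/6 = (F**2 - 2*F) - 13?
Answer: -2615973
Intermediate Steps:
Q(F) = -78 - 12*F + 6*F**2 (Q(F) = 6*((F**2 - 2*F) - 13) = 6*(-13 + F**2 - 2*F) = -78 - 12*F + 6*F**2)
Y(J, s) = 7*J (Y(J, s) = J + 6*J = 7*J)
T(R, z) = R*(-78 - 12*R + 6*R**2) (T(R, z) = (-78 - 12*R + 6*R**2)*R = R*(-78 - 12*R + 6*R**2))
46071 - T(Y(11, -7), 108) = 46071 - 6*7*11*(-13 + (7*11)**2 - 14*11) = 46071 - 6*77*(-13 + 77**2 - 2*77) = 46071 - 6*77*(-13 + 5929 - 154) = 46071 - 6*77*5762 = 46071 - 1*2662044 = 46071 - 2662044 = -2615973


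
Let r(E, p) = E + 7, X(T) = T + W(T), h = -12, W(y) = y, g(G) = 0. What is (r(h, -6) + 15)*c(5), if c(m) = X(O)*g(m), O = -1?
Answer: 0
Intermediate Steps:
X(T) = 2*T (X(T) = T + T = 2*T)
r(E, p) = 7 + E
c(m) = 0 (c(m) = (2*(-1))*0 = -2*0 = 0)
(r(h, -6) + 15)*c(5) = ((7 - 12) + 15)*0 = (-5 + 15)*0 = 10*0 = 0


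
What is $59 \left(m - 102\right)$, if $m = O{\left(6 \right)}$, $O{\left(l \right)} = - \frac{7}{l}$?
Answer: $- \frac{36521}{6} \approx -6086.8$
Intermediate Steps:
$m = - \frac{7}{6} \approx -1.1667$
$59 \left(m - 102\right) = 59 \left(- \frac{7}{6} - 102\right) = 59 \left(- \frac{619}{6}\right) = - \frac{36521}{6}$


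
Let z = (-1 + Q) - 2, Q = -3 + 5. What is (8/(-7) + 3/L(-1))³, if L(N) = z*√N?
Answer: 10072/343 - 747*I/49 ≈ 29.364 - 15.245*I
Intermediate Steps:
Q = 2
z = -1 (z = (-1 + 2) - 2 = 1 - 2 = -1)
L(N) = -√N
(8/(-7) + 3/L(-1))³ = (8/(-7) + 3/((-√(-1))))³ = (8*(-⅐) + 3/((-I)))³ = (-8/7 + 3*I)³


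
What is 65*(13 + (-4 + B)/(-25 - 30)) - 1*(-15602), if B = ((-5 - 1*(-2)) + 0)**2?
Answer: 180852/11 ≈ 16441.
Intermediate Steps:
B = 9 (B = ((-5 + 2) + 0)**2 = (-3 + 0)**2 = (-3)**2 = 9)
65*(13 + (-4 + B)/(-25 - 30)) - 1*(-15602) = 65*(13 + (-4 + 9)/(-25 - 30)) - 1*(-15602) = 65*(13 + 5/(-55)) + 15602 = 65*(13 + 5*(-1/55)) + 15602 = 65*(13 - 1/11) + 15602 = 65*(142/11) + 15602 = 9230/11 + 15602 = 180852/11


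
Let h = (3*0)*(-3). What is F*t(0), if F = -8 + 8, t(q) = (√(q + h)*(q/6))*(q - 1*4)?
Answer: 0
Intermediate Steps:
h = 0 (h = 0*(-3) = 0)
t(q) = q^(3/2)*(-4 + q)/6 (t(q) = (√(q + 0)*(q/6))*(q - 1*4) = (√q*(q*(⅙)))*(q - 4) = (√q*(q/6))*(-4 + q) = (q^(3/2)/6)*(-4 + q) = q^(3/2)*(-4 + q)/6)
F = 0
F*t(0) = 0*(0^(3/2)*(-4 + 0)/6) = 0*((⅙)*0*(-4)) = 0*0 = 0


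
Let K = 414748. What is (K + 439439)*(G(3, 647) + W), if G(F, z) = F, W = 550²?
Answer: 258394130061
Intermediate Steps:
W = 302500
(K + 439439)*(G(3, 647) + W) = (414748 + 439439)*(3 + 302500) = 854187*302503 = 258394130061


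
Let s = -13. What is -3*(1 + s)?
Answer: 36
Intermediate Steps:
-3*(1 + s) = -3*(1 - 13) = -3*(-12) = 36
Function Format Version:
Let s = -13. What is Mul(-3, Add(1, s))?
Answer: 36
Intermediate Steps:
Mul(-3, Add(1, s)) = Mul(-3, Add(1, -13)) = Mul(-3, -12) = 36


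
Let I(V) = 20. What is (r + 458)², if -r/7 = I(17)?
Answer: 101124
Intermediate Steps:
r = -140 (r = -7*20 = -140)
(r + 458)² = (-140 + 458)² = 318² = 101124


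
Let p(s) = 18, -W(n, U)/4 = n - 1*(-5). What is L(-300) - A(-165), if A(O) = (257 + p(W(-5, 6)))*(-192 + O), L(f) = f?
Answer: 97875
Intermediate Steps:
W(n, U) = -20 - 4*n (W(n, U) = -4*(n - 1*(-5)) = -4*(n + 5) = -4*(5 + n) = -20 - 4*n)
A(O) = -52800 + 275*O (A(O) = (257 + 18)*(-192 + O) = 275*(-192 + O) = -52800 + 275*O)
L(-300) - A(-165) = -300 - (-52800 + 275*(-165)) = -300 - (-52800 - 45375) = -300 - 1*(-98175) = -300 + 98175 = 97875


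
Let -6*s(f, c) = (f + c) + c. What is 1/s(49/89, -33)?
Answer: 534/5825 ≈ 0.091674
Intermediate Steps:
s(f, c) = -c/3 - f/6 (s(f, c) = -((f + c) + c)/6 = -((c + f) + c)/6 = -(f + 2*c)/6 = -c/3 - f/6)
1/s(49/89, -33) = 1/(-⅓*(-33) - 49/(6*89)) = 1/(11 - 49/(6*89)) = 1/(11 - ⅙*49/89) = 1/(11 - 49/534) = 1/(5825/534) = 534/5825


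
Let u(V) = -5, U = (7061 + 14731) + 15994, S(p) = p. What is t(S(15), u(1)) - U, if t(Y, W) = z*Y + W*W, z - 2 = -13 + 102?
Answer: -36396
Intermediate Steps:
z = 91 (z = 2 + (-13 + 102) = 2 + 89 = 91)
U = 37786 (U = 21792 + 15994 = 37786)
t(Y, W) = W**2 + 91*Y (t(Y, W) = 91*Y + W*W = 91*Y + W**2 = W**2 + 91*Y)
t(S(15), u(1)) - U = ((-5)**2 + 91*15) - 1*37786 = (25 + 1365) - 37786 = 1390 - 37786 = -36396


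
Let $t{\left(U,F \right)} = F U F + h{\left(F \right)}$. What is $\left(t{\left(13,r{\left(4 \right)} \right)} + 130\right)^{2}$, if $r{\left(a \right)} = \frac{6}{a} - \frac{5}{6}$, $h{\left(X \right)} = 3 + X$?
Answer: $\frac{1575025}{81} \approx 19445.0$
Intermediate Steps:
$r{\left(a \right)} = - \frac{5}{6} + \frac{6}{a}$ ($r{\left(a \right)} = \frac{6}{a} - \frac{5}{6} = - \frac{5}{6} + \frac{6}{a}$)
$t{\left(U,F \right)} = 3 + F + U F^{2}$ ($t{\left(U,F \right)} = F U F + \left(3 + F\right) = U F^{2} + \left(3 + F\right) = 3 + F + U F^{2}$)
$\left(t{\left(13,r{\left(4 \right)} \right)} + 130\right)^{2} = \left(\left(3 - \left(\frac{5}{6} - \frac{6}{4}\right) + 13 \left(- \frac{5}{6} + \frac{6}{4}\right)^{2}\right) + 130\right)^{2} = \left(\left(3 + \left(- \frac{5}{6} + 6 \cdot \frac{1}{4}\right) + 13 \left(- \frac{5}{6} + 6 \cdot \frac{1}{4}\right)^{2}\right) + 130\right)^{2} = \left(\left(3 + \left(- \frac{5}{6} + \frac{3}{2}\right) + 13 \left(- \frac{5}{6} + \frac{3}{2}\right)^{2}\right) + 130\right)^{2} = \left(\left(3 + \frac{2}{3} + 13 \left(\frac{2}{3}\right)^{2}\right) + 130\right)^{2} = \left(\left(3 + \frac{2}{3} + 13 \cdot \frac{4}{9}\right) + 130\right)^{2} = \left(\left(3 + \frac{2}{3} + \frac{52}{9}\right) + 130\right)^{2} = \left(\frac{85}{9} + 130\right)^{2} = \left(\frac{1255}{9}\right)^{2} = \frac{1575025}{81}$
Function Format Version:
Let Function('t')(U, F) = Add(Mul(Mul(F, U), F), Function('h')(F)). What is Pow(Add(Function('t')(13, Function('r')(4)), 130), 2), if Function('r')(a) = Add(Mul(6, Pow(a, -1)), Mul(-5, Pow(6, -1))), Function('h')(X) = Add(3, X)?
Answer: Rational(1575025, 81) ≈ 19445.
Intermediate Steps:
Function('r')(a) = Add(Rational(-5, 6), Mul(6, Pow(a, -1))) (Function('r')(a) = Add(Mul(6, Pow(a, -1)), Mul(-5, Rational(1, 6))) = Add(Mul(6, Pow(a, -1)), Rational(-5, 6)) = Add(Rational(-5, 6), Mul(6, Pow(a, -1))))
Function('t')(U, F) = Add(3, F, Mul(U, Pow(F, 2))) (Function('t')(U, F) = Add(Mul(Mul(F, U), F), Add(3, F)) = Add(Mul(U, Pow(F, 2)), Add(3, F)) = Add(3, F, Mul(U, Pow(F, 2))))
Pow(Add(Function('t')(13, Function('r')(4)), 130), 2) = Pow(Add(Add(3, Add(Rational(-5, 6), Mul(6, Pow(4, -1))), Mul(13, Pow(Add(Rational(-5, 6), Mul(6, Pow(4, -1))), 2))), 130), 2) = Pow(Add(Add(3, Add(Rational(-5, 6), Mul(6, Rational(1, 4))), Mul(13, Pow(Add(Rational(-5, 6), Mul(6, Rational(1, 4))), 2))), 130), 2) = Pow(Add(Add(3, Add(Rational(-5, 6), Rational(3, 2)), Mul(13, Pow(Add(Rational(-5, 6), Rational(3, 2)), 2))), 130), 2) = Pow(Add(Add(3, Rational(2, 3), Mul(13, Pow(Rational(2, 3), 2))), 130), 2) = Pow(Add(Add(3, Rational(2, 3), Mul(13, Rational(4, 9))), 130), 2) = Pow(Add(Add(3, Rational(2, 3), Rational(52, 9)), 130), 2) = Pow(Add(Rational(85, 9), 130), 2) = Pow(Rational(1255, 9), 2) = Rational(1575025, 81)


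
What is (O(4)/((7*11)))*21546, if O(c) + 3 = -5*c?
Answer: -70794/11 ≈ -6435.8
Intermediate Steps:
O(c) = -3 - 5*c
(O(4)/((7*11)))*21546 = ((-3 - 5*4)/((7*11)))*21546 = ((-3 - 20)/77)*21546 = -23*1/77*21546 = -23/77*21546 = -70794/11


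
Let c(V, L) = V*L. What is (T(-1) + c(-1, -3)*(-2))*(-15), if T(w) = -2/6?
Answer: 95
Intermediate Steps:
T(w) = -⅓ (T(w) = -2*⅙ = -⅓)
c(V, L) = L*V
(T(-1) + c(-1, -3)*(-2))*(-15) = (-⅓ - 3*(-1)*(-2))*(-15) = (-⅓ + 3*(-2))*(-15) = (-⅓ - 6)*(-15) = -19/3*(-15) = 95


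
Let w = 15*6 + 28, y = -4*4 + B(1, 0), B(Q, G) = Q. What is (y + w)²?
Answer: 10609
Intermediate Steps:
y = -15 (y = -4*4 + 1 = -16 + 1 = -15)
w = 118 (w = 90 + 28 = 118)
(y + w)² = (-15 + 118)² = 103² = 10609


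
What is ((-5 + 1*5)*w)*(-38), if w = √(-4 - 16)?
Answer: 0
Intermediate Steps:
w = 2*I*√5 (w = √(-20) = 2*I*√5 ≈ 4.4721*I)
((-5 + 1*5)*w)*(-38) = ((-5 + 1*5)*(2*I*√5))*(-38) = ((-5 + 5)*(2*I*√5))*(-38) = (0*(2*I*√5))*(-38) = 0*(-38) = 0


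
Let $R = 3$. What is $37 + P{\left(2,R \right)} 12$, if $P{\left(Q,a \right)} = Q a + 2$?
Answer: $133$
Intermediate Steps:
$P{\left(Q,a \right)} = 2 + Q a$
$37 + P{\left(2,R \right)} 12 = 37 + \left(2 + 2 \cdot 3\right) 12 = 37 + \left(2 + 6\right) 12 = 37 + 8 \cdot 12 = 37 + 96 = 133$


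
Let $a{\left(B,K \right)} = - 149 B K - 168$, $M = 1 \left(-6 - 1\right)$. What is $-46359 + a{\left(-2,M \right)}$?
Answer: $-48613$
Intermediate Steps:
$M = -7$ ($M = 1 \left(-7\right) = -7$)
$a{\left(B,K \right)} = -168 - 149 B K$ ($a{\left(B,K \right)} = - 149 B K - 168 = -168 - 149 B K$)
$-46359 + a{\left(-2,M \right)} = -46359 - \left(168 - -2086\right) = -46359 - 2254 = -48613$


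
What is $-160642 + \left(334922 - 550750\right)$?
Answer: $-376470$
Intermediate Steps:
$-160642 + \left(334922 - 550750\right) = -160642 - 215828 = -376470$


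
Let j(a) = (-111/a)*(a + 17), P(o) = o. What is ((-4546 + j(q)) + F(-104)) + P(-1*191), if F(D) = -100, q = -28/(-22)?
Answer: -90029/14 ≈ -6430.6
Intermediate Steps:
q = 14/11 (q = -28*(-1/22) = 14/11 ≈ 1.2727)
j(a) = -111*(17 + a)/a (j(a) = (-111/a)*(17 + a) = -111*(17 + a)/a)
((-4546 + j(q)) + F(-104)) + P(-1*191) = ((-4546 + (-111 - 1887/14/11)) - 100) - 1*191 = ((-4546 + (-111 - 1887*11/14)) - 100) - 191 = ((-4546 + (-111 - 20757/14)) - 100) - 191 = ((-4546 - 22311/14) - 100) - 191 = (-85955/14 - 100) - 191 = -87355/14 - 191 = -90029/14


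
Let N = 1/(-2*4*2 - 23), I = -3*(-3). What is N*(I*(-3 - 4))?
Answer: 21/13 ≈ 1.6154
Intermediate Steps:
I = 9
N = -1/39 (N = 1/(-8*2 - 23) = 1/(-16 - 23) = 1/(-39) = -1/39 ≈ -0.025641)
N*(I*(-3 - 4)) = -3*(-3 - 4)/13 = -3*(-7)/13 = -1/39*(-63) = 21/13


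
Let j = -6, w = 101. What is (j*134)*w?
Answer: -81204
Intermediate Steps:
(j*134)*w = -6*134*101 = -804*101 = -81204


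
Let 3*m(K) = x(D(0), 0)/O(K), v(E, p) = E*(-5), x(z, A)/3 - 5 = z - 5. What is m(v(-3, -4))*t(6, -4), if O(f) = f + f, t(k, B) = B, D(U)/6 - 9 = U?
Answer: -36/5 ≈ -7.2000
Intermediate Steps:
D(U) = 54 + 6*U
x(z, A) = 3*z (x(z, A) = 15 + 3*(z - 5) = 15 + 3*(-5 + z) = 15 + (-15 + 3*z) = 3*z)
v(E, p) = -5*E
O(f) = 2*f
m(K) = 27/K (m(K) = ((3*(54 + 6*0))/((2*K)))/3 = ((3*(54 + 0))*(1/(2*K)))/3 = ((3*54)*(1/(2*K)))/3 = (162*(1/(2*K)))/3 = (81/K)/3 = 27/K)
m(v(-3, -4))*t(6, -4) = (27/((-5*(-3))))*(-4) = (27/15)*(-4) = (27*(1/15))*(-4) = (9/5)*(-4) = -36/5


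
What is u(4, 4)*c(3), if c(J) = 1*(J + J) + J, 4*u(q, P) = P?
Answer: 9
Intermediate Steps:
u(q, P) = P/4
c(J) = 3*J (c(J) = 1*(2*J) + J = 2*J + J = 3*J)
u(4, 4)*c(3) = ((¼)*4)*(3*3) = 1*9 = 9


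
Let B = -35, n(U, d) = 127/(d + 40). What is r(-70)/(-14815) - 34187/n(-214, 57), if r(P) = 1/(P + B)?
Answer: -5158502924798/197558025 ≈ -26111.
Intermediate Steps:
n(U, d) = 127/(40 + d)
r(P) = 1/(-35 + P) (r(P) = 1/(P - 35) = 1/(-35 + P))
r(-70)/(-14815) - 34187/n(-214, 57) = 1/(-35 - 70*(-14815)) - 34187/(127/(40 + 57)) = -1/14815/(-105) - 34187/(127/97) = -1/105*(-1/14815) - 34187/(127*(1/97)) = 1/1555575 - 34187/127/97 = 1/1555575 - 34187*97/127 = 1/1555575 - 3316139/127 = -5158502924798/197558025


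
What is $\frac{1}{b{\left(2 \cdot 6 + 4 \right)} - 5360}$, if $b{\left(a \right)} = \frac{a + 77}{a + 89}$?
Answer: $- \frac{35}{187569} \approx -0.0001866$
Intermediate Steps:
$b{\left(a \right)} = \frac{77 + a}{89 + a}$
$\frac{1}{b{\left(2 \cdot 6 + 4 \right)} - 5360} = \frac{1}{\frac{77 + \left(2 \cdot 6 + 4\right)}{89 + \left(2 \cdot 6 + 4\right)} - 5360} = \frac{1}{\frac{77 + \left(12 + 4\right)}{89 + \left(12 + 4\right)} - 5360} = \frac{1}{\frac{77 + 16}{89 + 16} - 5360} = \frac{1}{\frac{1}{105} \cdot 93 - 5360} = \frac{1}{\frac{31}{35} - 5360} = \frac{1}{- \frac{187569}{35}} = - \frac{35}{187569}$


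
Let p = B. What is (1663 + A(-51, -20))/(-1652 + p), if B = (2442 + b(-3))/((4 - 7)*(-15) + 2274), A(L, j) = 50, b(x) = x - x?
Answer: -441383/425394 ≈ -1.0376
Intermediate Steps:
b(x) = 0
B = 814/773 (B = (2442 + 0)/((4 - 7)*(-15) + 2274) = 2442/(-3*(-15) + 2274) = 2442/(45 + 2274) = 2442/2319 = 2442*(1/2319) = 814/773 ≈ 1.0530)
p = 814/773 ≈ 1.0530
(1663 + A(-51, -20))/(-1652 + p) = (1663 + 50)/(-1652 + 814/773) = 1713/(-1276182/773) = 1713*(-773/1276182) = -441383/425394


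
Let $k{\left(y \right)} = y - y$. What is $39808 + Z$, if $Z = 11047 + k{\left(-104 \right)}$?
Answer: $50855$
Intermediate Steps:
$k{\left(y \right)} = 0$
$Z = 11047$ ($Z = 11047 + 0 = 11047$)
$39808 + Z = 39808 + 11047 = 50855$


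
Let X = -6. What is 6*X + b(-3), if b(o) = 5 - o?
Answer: -28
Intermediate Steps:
6*X + b(-3) = 6*(-6) + (5 - 1*(-3)) = -36 + (5 + 3) = -36 + 8 = -28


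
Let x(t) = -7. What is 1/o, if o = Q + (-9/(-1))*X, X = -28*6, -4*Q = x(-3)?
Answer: -4/6041 ≈ -0.00066214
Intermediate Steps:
Q = 7/4 (Q = -1/4*(-7) = 7/4 ≈ 1.7500)
X = -168 (X = -7*24 = -168)
o = -6041/4 (o = 7/4 - 9/(-1)*(-168) = 7/4 - 9*(-1)*(-168) = 7/4 + 9*(-168) = 7/4 - 1512 = -6041/4 ≈ -1510.3)
1/o = 1/(-6041/4) = -4/6041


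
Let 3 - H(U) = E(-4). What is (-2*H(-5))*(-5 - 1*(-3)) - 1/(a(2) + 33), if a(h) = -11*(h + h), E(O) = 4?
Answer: -43/11 ≈ -3.9091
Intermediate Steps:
H(U) = -1 (H(U) = 3 - 1*4 = 3 - 4 = -1)
a(h) = -22*h
(-2*H(-5))*(-5 - 1*(-3)) - 1/(a(2) + 33) = (-2*(-1))*(-5 - 1*(-3)) - 1/(-22*2 + 33) = 2*(-5 + 3) - 1/(-44 + 33) = 2*(-2) - 1/(-11) = -4 - 1*(-1/11) = -4 + 1/11 = -43/11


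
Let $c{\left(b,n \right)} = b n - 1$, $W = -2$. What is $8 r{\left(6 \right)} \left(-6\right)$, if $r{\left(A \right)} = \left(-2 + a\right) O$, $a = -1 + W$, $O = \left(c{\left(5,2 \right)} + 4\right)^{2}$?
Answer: $40560$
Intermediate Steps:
$c{\left(b,n \right)} = -1 + b n$
$O = 169$ ($O = \left(\left(-1 + 5 \cdot 2\right) + 4\right)^{2} = \left(\left(-1 + 10\right) + 4\right)^{2} = \left(9 + 4\right)^{2} = 13^{2} = 169$)
$a = -3$ ($a = -1 - 2 = -3$)
$r{\left(A \right)} = -845$ ($r{\left(A \right)} = \left(-2 - 3\right) 169 = \left(-5\right) 169 = -845$)
$8 r{\left(6 \right)} \left(-6\right) = 8 \left(-845\right) \left(-6\right) = \left(-6760\right) \left(-6\right) = 40560$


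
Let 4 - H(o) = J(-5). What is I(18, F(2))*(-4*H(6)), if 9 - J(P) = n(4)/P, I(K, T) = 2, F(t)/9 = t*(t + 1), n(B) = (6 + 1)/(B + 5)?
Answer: 1856/45 ≈ 41.244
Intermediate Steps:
n(B) = 7/(5 + B)
F(t) = 9*t*(1 + t) (F(t) = 9*(t*(t + 1)) = 9*(t*(1 + t)) = 9*t*(1 + t))
J(P) = 9 - 7/(9*P) (J(P) = 9 - 7/(5 + 4)/P = 9 - 7/9/P = 9 - 7*(⅑)/P = 9 - 7/(9*P))
H(o) = -232/45 (H(o) = 4 - (9 - 7/9/(-5)) = 4 - (9 - 7/9*(-⅕)) = 4 - (9 + 7/45) = 4 - 1*412/45 = 4 - 412/45 = -232/45)
I(18, F(2))*(-4*H(6)) = 2*(-4*(-232/45)) = 2*(928/45) = 1856/45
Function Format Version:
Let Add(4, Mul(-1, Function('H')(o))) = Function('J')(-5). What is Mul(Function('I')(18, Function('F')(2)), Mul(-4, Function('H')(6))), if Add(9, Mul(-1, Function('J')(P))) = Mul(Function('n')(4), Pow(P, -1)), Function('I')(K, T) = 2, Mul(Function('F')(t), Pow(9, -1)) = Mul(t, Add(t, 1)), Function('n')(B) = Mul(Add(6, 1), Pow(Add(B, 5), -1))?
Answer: Rational(1856, 45) ≈ 41.244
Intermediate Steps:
Function('n')(B) = Mul(7, Pow(Add(5, B), -1))
Function('F')(t) = Mul(9, t, Add(1, t)) (Function('F')(t) = Mul(9, Mul(t, Add(t, 1))) = Mul(9, Mul(t, Add(1, t))) = Mul(9, t, Add(1, t)))
Function('J')(P) = Add(9, Mul(Rational(-7, 9), Pow(P, -1))) (Function('J')(P) = Add(9, Mul(-1, Mul(Mul(7, Pow(Add(5, 4), -1)), Pow(P, -1)))) = Add(9, Mul(-1, Mul(Mul(7, Pow(9, -1)), Pow(P, -1)))) = Add(9, Mul(-1, Mul(Mul(7, Rational(1, 9)), Pow(P, -1)))) = Add(9, Mul(-1, Mul(Rational(7, 9), Pow(P, -1)))) = Add(9, Mul(Rational(-7, 9), Pow(P, -1))))
Function('H')(o) = Rational(-232, 45) (Function('H')(o) = Add(4, Mul(-1, Add(9, Mul(Rational(-7, 9), Pow(-5, -1))))) = Add(4, Mul(-1, Add(9, Mul(Rational(-7, 9), Rational(-1, 5))))) = Add(4, Mul(-1, Add(9, Rational(7, 45)))) = Add(4, Mul(-1, Rational(412, 45))) = Add(4, Rational(-412, 45)) = Rational(-232, 45))
Mul(Function('I')(18, Function('F')(2)), Mul(-4, Function('H')(6))) = Mul(2, Mul(-4, Rational(-232, 45))) = Mul(2, Rational(928, 45)) = Rational(1856, 45)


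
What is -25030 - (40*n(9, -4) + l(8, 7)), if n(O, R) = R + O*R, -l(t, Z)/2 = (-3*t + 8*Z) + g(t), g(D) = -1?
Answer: -23368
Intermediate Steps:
l(t, Z) = 2 - 16*Z + 6*t (l(t, Z) = -2*((-3*t + 8*Z) - 1) = -2*(-1 - 3*t + 8*Z) = 2 - 16*Z + 6*t)
-25030 - (40*n(9, -4) + l(8, 7)) = -25030 - (40*(-4*(1 + 9)) + (2 - 16*7 + 6*8)) = -25030 - (40*(-4*10) + (2 - 112 + 48)) = -25030 - (40*(-40) - 62) = -25030 - (-1600 - 62) = -25030 - 1*(-1662) = -25030 + 1662 = -23368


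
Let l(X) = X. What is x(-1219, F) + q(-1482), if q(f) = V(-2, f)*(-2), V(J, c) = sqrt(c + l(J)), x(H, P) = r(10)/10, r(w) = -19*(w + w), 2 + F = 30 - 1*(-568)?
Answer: -38 - 4*I*sqrt(371) ≈ -38.0 - 77.045*I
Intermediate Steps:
F = 596 (F = -2 + (30 - 1*(-568)) = -2 + (30 + 568) = -2 + 598 = 596)
r(w) = -38*w
x(H, P) = -38 (x(H, P) = -38*10/10 = -380*1/10 = -38)
V(J, c) = sqrt(J + c) (V(J, c) = sqrt(c + J) = sqrt(J + c))
q(f) = -2*sqrt(-2 + f) (q(f) = sqrt(-2 + f)*(-2) = -2*sqrt(-2 + f))
x(-1219, F) + q(-1482) = -38 - 2*sqrt(-2 - 1482) = -38 - 4*I*sqrt(371)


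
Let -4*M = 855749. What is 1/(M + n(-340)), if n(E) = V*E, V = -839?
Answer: 4/285291 ≈ 1.4021e-5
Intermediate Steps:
n(E) = -839*E
M = -855749/4 (M = -¼*855749 = -855749/4 ≈ -2.1394e+5)
1/(M + n(-340)) = 1/(-855749/4 - 839*(-340)) = 1/(-855749/4 + 285260) = 1/(285291/4) = 4/285291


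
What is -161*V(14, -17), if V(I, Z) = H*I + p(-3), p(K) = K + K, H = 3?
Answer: -5796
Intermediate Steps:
p(K) = 2*K
V(I, Z) = -6 + 3*I (V(I, Z) = 3*I + 2*(-3) = 3*I - 6 = -6 + 3*I)
-161*V(14, -17) = -161*(-6 + 3*14) = -161*(-6 + 42) = -161*36 = -5796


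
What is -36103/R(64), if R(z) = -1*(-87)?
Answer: -36103/87 ≈ -414.98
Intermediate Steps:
R(z) = 87
-36103/R(64) = -36103/87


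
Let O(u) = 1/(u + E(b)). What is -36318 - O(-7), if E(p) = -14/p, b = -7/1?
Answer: -181589/5 ≈ -36318.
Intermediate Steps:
b = -7 (b = -7*1 = -7)
O(u) = 1/(2 + u) (O(u) = 1/(u - 14/(-7)) = 1/(u - 14*(-1/7)) = 1/(u + 2) = 1/(2 + u))
-36318 - O(-7) = -36318 - 1/(2 - 7) = -36318 - 1/(-5) = -36318 - 1*(-1/5) = -36318 + 1/5 = -181589/5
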